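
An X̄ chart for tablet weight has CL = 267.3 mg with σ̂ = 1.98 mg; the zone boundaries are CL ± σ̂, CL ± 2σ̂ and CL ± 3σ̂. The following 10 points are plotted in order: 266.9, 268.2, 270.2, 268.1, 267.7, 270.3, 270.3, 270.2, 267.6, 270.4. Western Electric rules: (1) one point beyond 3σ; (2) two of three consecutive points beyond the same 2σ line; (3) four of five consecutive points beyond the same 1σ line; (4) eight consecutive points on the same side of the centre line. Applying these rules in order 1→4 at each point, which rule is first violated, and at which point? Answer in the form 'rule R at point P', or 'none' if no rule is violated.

rule 4 at point 9

Zone of each point (C = within 1σ̂, B = 1σ̂–2σ̂, A = 2σ̂–3σ̂, * = beyond 3σ̂; sign = side of CL): 1:-C, 2:+C, 3:+B, 4:+C, 5:+C, 6:+B, 7:+B, 8:+B, 9:+C, 10:+B
Rule 4 (eight consecutive points on the same side of the centre line) is satisfied at point 9.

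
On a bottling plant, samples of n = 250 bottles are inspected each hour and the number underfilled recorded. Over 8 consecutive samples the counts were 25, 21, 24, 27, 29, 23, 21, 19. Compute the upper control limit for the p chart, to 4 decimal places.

p̄ = Σdᵢ / (k·n) = 189 / (8 × 250) = 0.09450
UCL = p̄ + 3·√(p̄(1−p̄)/n) = 0.09450 + 3 × √(0.09450×0.90550/250) = 0.09450 + 3 × 0.01850 = 0.15000

0.1500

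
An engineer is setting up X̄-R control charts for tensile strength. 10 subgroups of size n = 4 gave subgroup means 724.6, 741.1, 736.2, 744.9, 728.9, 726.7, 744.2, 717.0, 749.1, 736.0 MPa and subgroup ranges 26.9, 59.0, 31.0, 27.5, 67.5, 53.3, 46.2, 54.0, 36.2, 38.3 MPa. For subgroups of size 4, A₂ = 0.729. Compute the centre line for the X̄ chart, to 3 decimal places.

X̄̄ = (724.6 + 741.1 + 736.2 + 744.9 + 728.9 + 726.7 + 744.2 + 717.0 + 749.1 + 736.0) / 10 = 7348.7000 / 10 = 734.8700
CL = X̄̄ = 734.8700

734.870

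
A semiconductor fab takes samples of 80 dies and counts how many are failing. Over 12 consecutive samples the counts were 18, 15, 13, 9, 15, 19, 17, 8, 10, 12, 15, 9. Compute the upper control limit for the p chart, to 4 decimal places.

p̄ = Σdᵢ / (k·n) = 160 / (12 × 80) = 0.16667
UCL = p̄ + 3·√(p̄(1−p̄)/n) = 0.16667 + 3 × √(0.16667×0.83333/80) = 0.16667 + 3 × 0.04167 = 0.29167

0.2917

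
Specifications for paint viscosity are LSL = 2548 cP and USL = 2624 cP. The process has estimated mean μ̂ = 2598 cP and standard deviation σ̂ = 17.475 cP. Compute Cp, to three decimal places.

Cp = (USL − LSL) / (6σ̂) = (2624 − 2548) / (6 × 17.475) = 76.0000 / 104.8500 = 0.7248

0.725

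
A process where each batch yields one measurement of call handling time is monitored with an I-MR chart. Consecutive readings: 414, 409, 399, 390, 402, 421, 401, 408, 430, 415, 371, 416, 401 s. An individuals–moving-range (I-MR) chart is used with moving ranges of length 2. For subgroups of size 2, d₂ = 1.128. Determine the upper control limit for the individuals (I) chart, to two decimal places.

455.35

X̄ = (414 + 409 + 399 + 390 + 402 + 421 + 401 + 408 + 430 + 415 + 371 + 416 + 401) / 13 = 405.9231
Moving ranges: 5, 10, 9, 12, 19, 20, 7, 22, 15, 44, 45, 15; M̄R̄ = 223.0000 / 12 = 18.5833
UCL = X̄ + 3·M̄R̄/d₂ = 405.9231 + 3 × 18.5833 / 1.128 = 455.3468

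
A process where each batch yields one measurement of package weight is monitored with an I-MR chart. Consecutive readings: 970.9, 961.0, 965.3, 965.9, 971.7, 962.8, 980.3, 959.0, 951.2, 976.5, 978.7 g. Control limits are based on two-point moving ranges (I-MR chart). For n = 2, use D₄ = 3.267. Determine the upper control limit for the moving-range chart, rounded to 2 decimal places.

Moving ranges: 9.9, 4.3, 0.6, 5.8, 8.9, 17.5, 21.3, 7.8, 25.3, 2.2; M̄R̄ = 103.6000 / 10 = 10.3600
UCL_MR = D₄·M̄R̄ = 3.267 × 10.3600 = 33.8461

33.85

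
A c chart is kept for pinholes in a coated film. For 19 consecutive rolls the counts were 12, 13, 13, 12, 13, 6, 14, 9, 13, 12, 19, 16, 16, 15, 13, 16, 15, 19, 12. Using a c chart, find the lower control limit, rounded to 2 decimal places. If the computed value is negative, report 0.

2.52

c̄ = (12 + 13 + 13 + 12 + 13 + 6 + 14 + 9 + 13 + 12 + 19 + 16 + 16 + 15 + 13 + 16 + 15 + 19 + 12) / 19 = 258 / 19 = 13.5789
LCL = c̄ − 3√c̄ = 13.5789 − 3 × 3.6850 = 2.5241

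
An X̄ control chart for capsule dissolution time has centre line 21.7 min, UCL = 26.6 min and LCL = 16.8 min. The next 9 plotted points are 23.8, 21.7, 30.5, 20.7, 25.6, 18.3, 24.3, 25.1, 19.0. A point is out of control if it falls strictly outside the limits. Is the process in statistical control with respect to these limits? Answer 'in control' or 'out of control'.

out of control

Compare each point to [16.8, 26.6]: sample 3 = 30.5 > UCL.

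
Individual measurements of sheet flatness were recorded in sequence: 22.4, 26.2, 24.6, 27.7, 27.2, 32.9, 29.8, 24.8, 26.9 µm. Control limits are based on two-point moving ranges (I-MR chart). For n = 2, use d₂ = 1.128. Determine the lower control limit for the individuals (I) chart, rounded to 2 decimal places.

18.67

X̄ = (22.4 + 26.2 + 24.6 + 27.7 + 27.2 + 32.9 + 29.8 + 24.8 + 26.9) / 9 = 26.9444
Moving ranges: 3.8, 1.6, 3.1, 0.5, 5.7, 3.1, 5.0, 2.1; M̄R̄ = 24.9000 / 8 = 3.1125
LCL = X̄ − 3·M̄R̄/d₂ = 26.9444 − 3 × 3.1125 / 1.128 = 18.6665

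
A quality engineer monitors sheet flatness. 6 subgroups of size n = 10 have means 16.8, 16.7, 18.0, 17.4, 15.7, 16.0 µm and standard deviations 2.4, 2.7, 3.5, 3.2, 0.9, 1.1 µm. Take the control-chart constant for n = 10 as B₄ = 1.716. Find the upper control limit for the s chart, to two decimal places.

3.95

s̄ = (2.4 + 2.7 + 3.5 + 3.2 + 0.9 + 1.1) / 6 = 2.3000
UCL_s = B₄·s̄ = 1.716 × 2.3000 = 3.9468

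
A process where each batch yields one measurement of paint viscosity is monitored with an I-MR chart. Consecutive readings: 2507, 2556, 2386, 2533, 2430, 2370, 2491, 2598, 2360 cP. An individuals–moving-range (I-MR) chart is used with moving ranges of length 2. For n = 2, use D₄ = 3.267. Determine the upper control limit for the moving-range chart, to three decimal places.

Moving ranges: 49, 170, 147, 103, 60, 121, 107, 238; M̄R̄ = 995.0000 / 8 = 124.3750
UCL_MR = D₄·M̄R̄ = 3.267 × 124.3750 = 406.3331

406.333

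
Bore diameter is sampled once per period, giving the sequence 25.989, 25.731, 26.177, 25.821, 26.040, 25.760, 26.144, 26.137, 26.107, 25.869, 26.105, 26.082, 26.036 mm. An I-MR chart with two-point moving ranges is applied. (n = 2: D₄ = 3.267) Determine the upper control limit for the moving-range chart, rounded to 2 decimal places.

Moving ranges: 0.258, 0.446, 0.356, 0.219, 0.280, 0.384, 0.007, 0.030, 0.238, 0.236, 0.023, 0.046; M̄R̄ = 2.5230 / 12 = 0.2103
UCL_MR = D₄·M̄R̄ = 3.267 × 0.2103 = 0.6869

0.69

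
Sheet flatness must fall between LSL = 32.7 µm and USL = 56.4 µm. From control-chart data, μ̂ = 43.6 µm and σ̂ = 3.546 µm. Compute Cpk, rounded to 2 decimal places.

1.02

Cpu = (USL − μ̂) / (3σ̂) = (56.4 − 43.6) / (3 × 3.546) = 1.2032; Cpl = (μ̂ − LSL) / (3σ̂) = (43.6 − 32.7) / (3 × 3.546) = 1.0246; Cpk = min(Cpu, Cpl) = 1.0246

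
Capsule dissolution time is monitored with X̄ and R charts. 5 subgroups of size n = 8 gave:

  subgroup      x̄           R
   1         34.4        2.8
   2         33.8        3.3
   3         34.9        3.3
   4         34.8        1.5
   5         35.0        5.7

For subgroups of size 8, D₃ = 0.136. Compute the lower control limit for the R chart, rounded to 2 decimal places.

R̄ = (2.8 + 3.3 + 3.3 + 1.5 + 5.7) / 5 = 16.6000 / 5 = 3.3200
LCL_R = D₃·R̄ = 0.136 × 3.3200 = 0.4515

0.45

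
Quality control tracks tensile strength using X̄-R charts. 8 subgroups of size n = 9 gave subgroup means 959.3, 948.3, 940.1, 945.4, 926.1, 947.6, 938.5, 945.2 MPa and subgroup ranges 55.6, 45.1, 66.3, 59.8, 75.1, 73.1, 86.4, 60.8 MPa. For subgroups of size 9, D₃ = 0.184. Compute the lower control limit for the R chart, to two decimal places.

12.01

R̄ = (55.6 + 45.1 + 66.3 + 59.8 + 75.1 + 73.1 + 86.4 + 60.8) / 8 = 522.2000 / 8 = 65.2750
LCL_R = D₃·R̄ = 0.184 × 65.2750 = 12.0106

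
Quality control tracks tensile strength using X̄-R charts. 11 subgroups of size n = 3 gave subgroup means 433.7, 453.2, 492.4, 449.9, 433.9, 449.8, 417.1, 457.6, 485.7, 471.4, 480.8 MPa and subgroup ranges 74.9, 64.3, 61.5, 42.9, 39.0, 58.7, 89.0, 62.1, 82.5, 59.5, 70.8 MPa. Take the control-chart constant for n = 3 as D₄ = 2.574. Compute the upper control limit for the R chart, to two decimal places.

165.02

R̄ = (74.9 + 64.3 + 61.5 + 42.9 + 39.0 + 58.7 + 89.0 + 62.1 + 82.5 + 59.5 + 70.8) / 11 = 705.2000 / 11 = 64.1091
UCL_R = D₄·R̄ = 2.574 × 64.1091 = 165.0168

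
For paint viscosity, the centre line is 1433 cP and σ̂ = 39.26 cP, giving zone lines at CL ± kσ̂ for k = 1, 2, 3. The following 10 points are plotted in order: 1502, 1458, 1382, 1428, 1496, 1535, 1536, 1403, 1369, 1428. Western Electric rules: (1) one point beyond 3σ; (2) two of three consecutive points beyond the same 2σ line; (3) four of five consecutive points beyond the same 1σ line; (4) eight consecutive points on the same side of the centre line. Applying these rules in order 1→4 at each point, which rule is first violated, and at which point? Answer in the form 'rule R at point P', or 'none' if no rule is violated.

Zone of each point (C = within 1σ̂, B = 1σ̂–2σ̂, A = 2σ̂–3σ̂, * = beyond 3σ̂; sign = side of CL): 1:+B, 2:+C, 3:-B, 4:-C, 5:+B, 6:+A, 7:+A, 8:-C, 9:-B, 10:-C
Rule 2 (two of three consecutive points beyond the same 2σ limit) is satisfied at point 7.

rule 2 at point 7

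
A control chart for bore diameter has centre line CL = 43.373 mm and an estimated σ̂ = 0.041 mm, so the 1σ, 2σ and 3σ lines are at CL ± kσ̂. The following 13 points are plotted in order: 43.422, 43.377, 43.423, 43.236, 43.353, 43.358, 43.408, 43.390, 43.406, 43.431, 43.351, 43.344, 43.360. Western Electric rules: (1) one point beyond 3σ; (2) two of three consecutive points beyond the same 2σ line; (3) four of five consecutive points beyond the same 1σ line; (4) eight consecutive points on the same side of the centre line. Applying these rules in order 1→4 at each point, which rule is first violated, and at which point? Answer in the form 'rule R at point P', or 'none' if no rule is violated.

rule 1 at point 4

Zone of each point (C = within 1σ̂, B = 1σ̂–2σ̂, A = 2σ̂–3σ̂, * = beyond 3σ̂; sign = side of CL): 1:+B, 2:+C, 3:+B, 4:-*, 5:-C, 6:-C, 7:+C, 8:+C, 9:+C, 10:+B, 11:-C, 12:-C, 13:-C
Rule 1 (one point beyond the 3σ limits) is satisfied at point 4.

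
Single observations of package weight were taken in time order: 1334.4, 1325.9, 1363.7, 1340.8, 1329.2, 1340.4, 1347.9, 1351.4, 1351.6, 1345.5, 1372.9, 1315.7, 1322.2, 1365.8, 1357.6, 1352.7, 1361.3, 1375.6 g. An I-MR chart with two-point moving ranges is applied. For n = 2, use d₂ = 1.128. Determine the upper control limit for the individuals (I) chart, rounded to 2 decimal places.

X̄ = (1334.4 + 1325.9 + 1363.7 + 1340.8 + 1329.2 + 1340.4 + 1347.9 + 1351.4 + 1351.6 + 1345.5 + 1372.9 + 1315.7 + 1322.2 + 1365.8 + 1357.6 + 1352.7 + 1361.3 + 1375.6) / 18 = 1347.4778
Moving ranges: 8.5, 37.8, 22.9, 11.6, 11.2, 7.5, 3.5, 0.2, 6.1, 27.4, 57.2, 6.5, 43.6, 8.2, 4.9, 8.6, 14.3; M̄R̄ = 280.0000 / 17 = 16.4706
UCL = X̄ + 3·M̄R̄/d₂ = 1347.4778 + 3 × 16.4706 / 1.128 = 1391.2825

1391.28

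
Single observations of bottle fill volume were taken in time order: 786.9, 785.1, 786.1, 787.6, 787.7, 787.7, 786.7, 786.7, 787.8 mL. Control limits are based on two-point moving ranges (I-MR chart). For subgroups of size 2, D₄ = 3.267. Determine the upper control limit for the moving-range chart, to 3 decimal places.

Moving ranges: 1.8, 1.0, 1.5, 0.1, 0.0, 1.0, 0.0, 1.1; M̄R̄ = 6.5000 / 8 = 0.8125
UCL_MR = D₄·M̄R̄ = 3.267 × 0.8125 = 2.6544

2.654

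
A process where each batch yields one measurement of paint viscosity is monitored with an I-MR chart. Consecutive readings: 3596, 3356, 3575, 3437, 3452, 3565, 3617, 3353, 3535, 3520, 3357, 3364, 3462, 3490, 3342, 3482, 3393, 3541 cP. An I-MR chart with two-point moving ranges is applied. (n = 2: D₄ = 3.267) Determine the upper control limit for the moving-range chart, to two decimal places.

Moving ranges: 240, 219, 138, 15, 113, 52, 264, 182, 15, 163, 7, 98, 28, 148, 140, 89, 148; M̄R̄ = 2059.0000 / 17 = 121.1176
UCL_MR = D₄·M̄R̄ = 3.267 × 121.1176 = 395.6914

395.69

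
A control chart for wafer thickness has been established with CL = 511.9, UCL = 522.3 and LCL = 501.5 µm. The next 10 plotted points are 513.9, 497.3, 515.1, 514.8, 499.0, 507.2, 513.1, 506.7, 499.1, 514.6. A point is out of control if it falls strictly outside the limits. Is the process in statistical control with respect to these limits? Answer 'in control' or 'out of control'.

Compare each point to [501.5, 522.3]: sample 2 = 497.3 < LCL; sample 5 = 499.0 < LCL; sample 9 = 499.1 < LCL.

out of control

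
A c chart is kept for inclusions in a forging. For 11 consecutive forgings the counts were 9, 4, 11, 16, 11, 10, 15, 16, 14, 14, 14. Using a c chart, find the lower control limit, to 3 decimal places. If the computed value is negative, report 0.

1.711

c̄ = (9 + 4 + 11 + 16 + 11 + 10 + 15 + 16 + 14 + 14 + 14) / 11 = 134 / 11 = 12.1818
LCL = c̄ − 3√c̄ = 12.1818 − 3 × 3.4902 = 1.7111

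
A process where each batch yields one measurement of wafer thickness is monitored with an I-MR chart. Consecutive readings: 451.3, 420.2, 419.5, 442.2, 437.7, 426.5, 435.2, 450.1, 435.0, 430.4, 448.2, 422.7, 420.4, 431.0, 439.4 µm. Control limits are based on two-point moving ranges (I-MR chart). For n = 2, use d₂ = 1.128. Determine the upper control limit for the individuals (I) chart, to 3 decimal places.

X̄ = (451.3 + 420.2 + 419.5 + 442.2 + 437.7 + 426.5 + 435.2 + 450.1 + 435.0 + 430.4 + 448.2 + 422.7 + 420.4 + 431.0 + 439.4) / 15 = 433.9867
Moving ranges: 31.1, 0.7, 22.7, 4.5, 11.2, 8.7, 14.9, 15.1, 4.6, 17.8, 25.5, 2.3, 10.6, 8.4; M̄R̄ = 178.1000 / 14 = 12.7214
UCL = X̄ + 3·M̄R̄/d₂ = 433.9867 + 3 × 12.7214 / 1.128 = 467.8203

467.820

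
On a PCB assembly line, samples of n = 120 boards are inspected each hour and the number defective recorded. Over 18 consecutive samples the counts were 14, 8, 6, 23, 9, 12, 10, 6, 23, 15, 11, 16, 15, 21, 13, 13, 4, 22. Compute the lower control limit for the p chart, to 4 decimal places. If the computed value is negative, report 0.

0.0254

p̄ = Σdᵢ / (k·n) = 241 / (18 × 120) = 0.11157
LCL = p̄ − 3·√(p̄(1−p̄)/n) = 0.11157 − 3 × 0.02874 = 0.02535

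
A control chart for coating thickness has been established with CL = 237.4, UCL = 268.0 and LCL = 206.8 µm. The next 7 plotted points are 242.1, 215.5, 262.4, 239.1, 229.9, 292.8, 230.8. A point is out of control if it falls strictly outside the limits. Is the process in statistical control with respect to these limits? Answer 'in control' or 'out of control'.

out of control

Compare each point to [206.8, 268.0]: sample 6 = 292.8 > UCL.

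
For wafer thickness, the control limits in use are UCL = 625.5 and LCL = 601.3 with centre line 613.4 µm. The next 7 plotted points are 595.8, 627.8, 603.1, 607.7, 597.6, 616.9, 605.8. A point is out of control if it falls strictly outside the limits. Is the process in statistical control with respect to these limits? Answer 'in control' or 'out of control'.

out of control

Compare each point to [601.3, 625.5]: sample 1 = 595.8 < LCL; sample 2 = 627.8 > UCL; sample 5 = 597.6 < LCL.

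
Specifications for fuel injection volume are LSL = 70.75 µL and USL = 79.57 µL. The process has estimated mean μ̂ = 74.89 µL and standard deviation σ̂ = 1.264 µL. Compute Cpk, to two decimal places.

1.09

Cpu = (USL − μ̂) / (3σ̂) = (79.57 − 74.89) / (3 × 1.264) = 1.2342; Cpl = (μ̂ − LSL) / (3σ̂) = (74.89 − 70.75) / (3 × 1.264) = 1.0918; Cpk = min(Cpu, Cpl) = 1.0918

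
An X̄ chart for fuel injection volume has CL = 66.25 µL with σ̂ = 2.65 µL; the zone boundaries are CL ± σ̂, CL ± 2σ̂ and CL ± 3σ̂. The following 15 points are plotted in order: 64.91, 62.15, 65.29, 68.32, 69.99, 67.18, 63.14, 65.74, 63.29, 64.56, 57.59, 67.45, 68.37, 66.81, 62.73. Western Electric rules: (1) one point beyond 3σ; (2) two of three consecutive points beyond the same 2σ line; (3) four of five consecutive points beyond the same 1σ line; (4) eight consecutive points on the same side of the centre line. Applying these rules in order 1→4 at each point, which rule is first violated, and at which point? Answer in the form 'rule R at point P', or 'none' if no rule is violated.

rule 1 at point 11

Zone of each point (C = within 1σ̂, B = 1σ̂–2σ̂, A = 2σ̂–3σ̂, * = beyond 3σ̂; sign = side of CL): 1:-C, 2:-B, 3:-C, 4:+C, 5:+B, 6:+C, 7:-B, 8:-C, 9:-B, 10:-C, 11:-*, 12:+C, 13:+C, 14:+C, 15:-B
Rule 1 (one point beyond the 3σ limits) is satisfied at point 11.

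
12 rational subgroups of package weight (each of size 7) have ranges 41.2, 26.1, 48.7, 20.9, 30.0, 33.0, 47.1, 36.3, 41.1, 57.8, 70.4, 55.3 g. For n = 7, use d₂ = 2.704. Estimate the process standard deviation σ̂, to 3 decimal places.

R̄ = (41.2 + 26.1 + 48.7 + 20.9 + 30.0 + 33.0 + 47.1 + 36.3 + 41.1 + 57.8 + 70.4 + 55.3) / 12 = 42.3250
σ̂ = R̄ / d₂ = 42.3250 / 2.704 = 15.6527

15.653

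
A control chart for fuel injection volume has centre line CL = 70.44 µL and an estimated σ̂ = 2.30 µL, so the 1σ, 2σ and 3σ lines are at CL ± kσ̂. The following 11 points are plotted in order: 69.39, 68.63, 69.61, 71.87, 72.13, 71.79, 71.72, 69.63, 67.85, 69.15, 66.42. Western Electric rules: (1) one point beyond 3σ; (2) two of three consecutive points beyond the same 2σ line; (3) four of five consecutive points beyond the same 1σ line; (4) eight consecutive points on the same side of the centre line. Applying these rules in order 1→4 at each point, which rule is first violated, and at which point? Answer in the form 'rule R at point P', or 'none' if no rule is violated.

none

Zone of each point (C = within 1σ̂, B = 1σ̂–2σ̂, A = 2σ̂–3σ̂, * = beyond 3σ̂; sign = side of CL): 1:-C, 2:-C, 3:-C, 4:+C, 5:+C, 6:+C, 7:+C, 8:-C, 9:-B, 10:-C, 11:-B
No rule fires across all 11 points.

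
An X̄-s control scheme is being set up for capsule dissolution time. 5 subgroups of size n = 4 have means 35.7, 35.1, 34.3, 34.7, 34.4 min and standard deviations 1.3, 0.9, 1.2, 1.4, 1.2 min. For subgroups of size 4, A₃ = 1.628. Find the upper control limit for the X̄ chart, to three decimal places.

X̄̄ = (35.7 + 35.1 + 34.3 + 34.7 + 34.4) / 5 = 34.8400
s̄ = (1.3 + 0.9 + 1.2 + 1.4 + 1.2) / 5 = 1.2000
UCL = X̄̄ + A₃·s̄ = 34.8400 + 1.628 × 1.2000 = 36.7936

36.794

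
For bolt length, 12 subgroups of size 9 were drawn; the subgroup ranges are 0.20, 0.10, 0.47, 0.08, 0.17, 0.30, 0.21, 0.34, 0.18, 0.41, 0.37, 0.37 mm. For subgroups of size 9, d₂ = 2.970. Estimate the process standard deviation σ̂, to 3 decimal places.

R̄ = (0.20 + 0.10 + 0.47 + 0.08 + 0.17 + 0.30 + 0.21 + 0.34 + 0.18 + 0.41 + 0.37 + 0.37) / 12 = 0.2667
σ̂ = R̄ / d₂ = 0.2667 / 2.970 = 0.0898

0.090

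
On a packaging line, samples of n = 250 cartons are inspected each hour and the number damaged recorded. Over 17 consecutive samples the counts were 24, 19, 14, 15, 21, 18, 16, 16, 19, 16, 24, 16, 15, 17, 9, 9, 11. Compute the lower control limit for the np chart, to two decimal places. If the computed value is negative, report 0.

4.66

p̄ = Σdᵢ / (k·n) = 279 / (17 × 250) = 0.06565
LCL = np̄ − 3·√(np̄(1−p̄)) = 16.4118 − 3 × 3.9159 = 4.6640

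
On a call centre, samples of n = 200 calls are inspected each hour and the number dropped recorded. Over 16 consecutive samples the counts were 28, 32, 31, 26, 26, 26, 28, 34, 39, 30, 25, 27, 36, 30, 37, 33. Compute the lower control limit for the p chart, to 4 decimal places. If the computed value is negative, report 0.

0.0762

p̄ = Σdᵢ / (k·n) = 488 / (16 × 200) = 0.15250
LCL = p̄ − 3·√(p̄(1−p̄)/n) = 0.15250 − 3 × 0.02542 = 0.07624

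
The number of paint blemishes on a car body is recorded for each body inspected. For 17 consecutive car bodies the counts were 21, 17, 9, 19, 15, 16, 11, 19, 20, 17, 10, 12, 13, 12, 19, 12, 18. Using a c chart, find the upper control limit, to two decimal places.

c̄ = (21 + 17 + 9 + 19 + 15 + 16 + 11 + 19 + 20 + 17 + 10 + 12 + 13 + 12 + 19 + 12 + 18) / 17 = 260 / 17 = 15.2941
UCL = c̄ + 3√c̄ = 15.2941 + 3 × √15.2941 = 15.2941 + 3 × 3.9108 = 27.0264

27.03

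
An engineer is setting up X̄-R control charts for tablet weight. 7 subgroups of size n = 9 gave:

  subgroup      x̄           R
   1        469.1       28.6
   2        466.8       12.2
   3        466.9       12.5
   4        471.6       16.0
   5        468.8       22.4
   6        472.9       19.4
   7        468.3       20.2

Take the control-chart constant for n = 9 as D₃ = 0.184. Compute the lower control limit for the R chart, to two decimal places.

3.45

R̄ = (28.6 + 12.2 + 12.5 + 16.0 + 22.4 + 19.4 + 20.2) / 7 = 131.3000 / 7 = 18.7571
LCL_R = D₃·R̄ = 0.184 × 18.7571 = 3.4513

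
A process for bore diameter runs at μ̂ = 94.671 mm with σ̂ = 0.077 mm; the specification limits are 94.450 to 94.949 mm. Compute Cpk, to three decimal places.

0.957

Cpu = (USL − μ̂) / (3σ̂) = (94.949 − 94.671) / (3 × 0.077) = 1.2035; Cpl = (μ̂ − LSL) / (3σ̂) = (94.671 − 94.450) / (3 × 0.077) = 0.9567; Cpk = min(Cpu, Cpl) = 0.9567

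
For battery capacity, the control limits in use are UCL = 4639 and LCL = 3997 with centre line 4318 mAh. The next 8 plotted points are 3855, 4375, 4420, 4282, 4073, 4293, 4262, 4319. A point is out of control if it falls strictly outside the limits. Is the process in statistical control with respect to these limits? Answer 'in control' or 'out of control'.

Compare each point to [3997, 4639]: sample 1 = 3855 < LCL.

out of control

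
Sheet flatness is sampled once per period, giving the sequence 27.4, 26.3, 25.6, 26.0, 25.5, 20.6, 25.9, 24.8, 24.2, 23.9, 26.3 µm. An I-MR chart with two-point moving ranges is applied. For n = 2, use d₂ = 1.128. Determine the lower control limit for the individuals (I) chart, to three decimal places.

20.535

X̄ = (27.4 + 26.3 + 25.6 + 26.0 + 25.5 + 20.6 + 25.9 + 24.8 + 24.2 + 23.9 + 26.3) / 11 = 25.1364
Moving ranges: 1.1, 0.7, 0.4, 0.5, 4.9, 5.3, 1.1, 0.6, 0.3, 2.4; M̄R̄ = 17.3000 / 10 = 1.7300
LCL = X̄ − 3·M̄R̄/d₂ = 25.1364 − 3 × 1.7300 / 1.128 = 20.5353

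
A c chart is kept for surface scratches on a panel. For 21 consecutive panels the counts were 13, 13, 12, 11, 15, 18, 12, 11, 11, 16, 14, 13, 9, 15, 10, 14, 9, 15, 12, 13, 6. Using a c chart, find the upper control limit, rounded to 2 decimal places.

c̄ = (13 + 13 + 12 + 11 + 15 + 18 + 12 + 11 + 11 + 16 + 14 + 13 + 9 + 15 + 10 + 14 + 9 + 15 + 12 + 13 + 6) / 21 = 262 / 21 = 12.4762
UCL = c̄ + 3√c̄ = 12.4762 + 3 × √12.4762 = 12.4762 + 3 × 3.5322 = 23.0727

23.07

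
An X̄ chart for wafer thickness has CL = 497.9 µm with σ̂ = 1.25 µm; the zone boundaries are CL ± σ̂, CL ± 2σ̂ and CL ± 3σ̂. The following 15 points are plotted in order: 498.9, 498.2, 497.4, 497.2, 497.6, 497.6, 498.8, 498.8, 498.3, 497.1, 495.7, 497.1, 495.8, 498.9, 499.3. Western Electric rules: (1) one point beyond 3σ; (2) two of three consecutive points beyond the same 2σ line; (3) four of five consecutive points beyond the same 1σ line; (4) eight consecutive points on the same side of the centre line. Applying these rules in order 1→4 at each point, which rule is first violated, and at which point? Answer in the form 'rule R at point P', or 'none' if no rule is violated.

none

Zone of each point (C = within 1σ̂, B = 1σ̂–2σ̂, A = 2σ̂–3σ̂, * = beyond 3σ̂; sign = side of CL): 1:+C, 2:+C, 3:-C, 4:-C, 5:-C, 6:-C, 7:+C, 8:+C, 9:+C, 10:-C, 11:-B, 12:-C, 13:-B, 14:+C, 15:+B
No rule fires across all 15 points.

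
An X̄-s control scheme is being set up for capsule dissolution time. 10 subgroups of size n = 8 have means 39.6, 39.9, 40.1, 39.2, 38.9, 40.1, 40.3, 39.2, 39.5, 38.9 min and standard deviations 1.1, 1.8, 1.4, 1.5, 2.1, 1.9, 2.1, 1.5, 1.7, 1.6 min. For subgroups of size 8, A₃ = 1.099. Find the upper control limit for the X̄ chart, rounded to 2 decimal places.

41.41

X̄̄ = (39.6 + 39.9 + 40.1 + 39.2 + 38.9 + 40.1 + 40.3 + 39.2 + 39.5 + 38.9) / 10 = 39.5700
s̄ = (1.1 + 1.8 + 1.4 + 1.5 + 2.1 + 1.9 + 2.1 + 1.5 + 1.7 + 1.6) / 10 = 1.6700
UCL = X̄̄ + A₃·s̄ = 39.5700 + 1.099 × 1.6700 = 41.4053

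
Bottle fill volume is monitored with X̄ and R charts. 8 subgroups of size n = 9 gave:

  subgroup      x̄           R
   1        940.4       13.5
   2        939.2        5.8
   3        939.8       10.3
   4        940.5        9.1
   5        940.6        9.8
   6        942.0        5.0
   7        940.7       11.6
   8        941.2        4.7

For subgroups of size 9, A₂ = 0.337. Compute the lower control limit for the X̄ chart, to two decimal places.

937.61

X̄̄ = (940.4 + 939.2 + 939.8 + 940.5 + 940.6 + 942.0 + 940.7 + 941.2) / 8 = 7524.4000 / 8 = 940.5500
R̄ = (13.5 + 5.8 + 10.3 + 9.1 + 9.8 + 5.0 + 11.6 + 4.7) / 8 = 69.8000 / 8 = 8.7250
LCL = X̄̄ − A₂·R̄ = 940.5500 − 0.337 × 8.7250 = 937.6097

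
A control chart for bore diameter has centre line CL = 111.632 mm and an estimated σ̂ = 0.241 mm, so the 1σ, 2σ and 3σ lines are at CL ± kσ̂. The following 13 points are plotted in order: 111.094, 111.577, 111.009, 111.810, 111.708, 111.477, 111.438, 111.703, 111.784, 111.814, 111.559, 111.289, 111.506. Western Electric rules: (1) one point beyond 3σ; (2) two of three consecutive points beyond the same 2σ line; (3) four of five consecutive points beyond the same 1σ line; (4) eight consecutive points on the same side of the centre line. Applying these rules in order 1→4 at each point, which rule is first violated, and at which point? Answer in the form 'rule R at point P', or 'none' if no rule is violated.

rule 2 at point 3

Zone of each point (C = within 1σ̂, B = 1σ̂–2σ̂, A = 2σ̂–3σ̂, * = beyond 3σ̂; sign = side of CL): 1:-A, 2:-C, 3:-A, 4:+C, 5:+C, 6:-C, 7:-C, 8:+C, 9:+C, 10:+C, 11:-C, 12:-B, 13:-C
Rule 2 (two of three consecutive points beyond the same 2σ limit) is satisfied at point 3.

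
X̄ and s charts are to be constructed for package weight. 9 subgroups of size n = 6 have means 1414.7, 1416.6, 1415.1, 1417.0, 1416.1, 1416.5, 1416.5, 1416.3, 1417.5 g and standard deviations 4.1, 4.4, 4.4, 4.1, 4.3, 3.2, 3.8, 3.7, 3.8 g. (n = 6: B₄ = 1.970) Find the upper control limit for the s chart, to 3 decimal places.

s̄ = (4.1 + 4.4 + 4.4 + 4.1 + 4.3 + 3.2 + 3.8 + 3.7 + 3.8) / 9 = 3.9778
UCL_s = B₄·s̄ = 1.970 × 3.9778 = 7.8362

7.836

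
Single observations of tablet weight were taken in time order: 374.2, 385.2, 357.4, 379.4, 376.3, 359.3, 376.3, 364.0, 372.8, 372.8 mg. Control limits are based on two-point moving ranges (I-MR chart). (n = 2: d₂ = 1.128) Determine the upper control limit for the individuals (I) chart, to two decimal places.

406.94

X̄ = (374.2 + 385.2 + 357.4 + 379.4 + 376.3 + 359.3 + 376.3 + 364.0 + 372.8 + 372.8) / 10 = 371.7700
Moving ranges: 11.0, 27.8, 22.0, 3.1, 17.0, 17.0, 12.3, 8.8, 0.0; M̄R̄ = 119.0000 / 9 = 13.2222
UCL = X̄ + 3·M̄R̄/d₂ = 371.7700 + 3 × 13.2222 / 1.128 = 406.9355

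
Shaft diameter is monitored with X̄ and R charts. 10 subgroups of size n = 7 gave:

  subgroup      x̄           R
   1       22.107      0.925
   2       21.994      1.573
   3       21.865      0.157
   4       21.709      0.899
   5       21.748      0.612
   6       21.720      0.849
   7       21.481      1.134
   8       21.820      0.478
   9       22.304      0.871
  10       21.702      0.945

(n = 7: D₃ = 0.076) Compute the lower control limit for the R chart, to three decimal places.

R̄ = (0.925 + 1.573 + 0.157 + 0.899 + 0.612 + 0.849 + 1.134 + 0.478 + 0.871 + 0.945) / 10 = 8.4430 / 10 = 0.8443
LCL_R = D₃·R̄ = 0.076 × 0.8443 = 0.0642

0.064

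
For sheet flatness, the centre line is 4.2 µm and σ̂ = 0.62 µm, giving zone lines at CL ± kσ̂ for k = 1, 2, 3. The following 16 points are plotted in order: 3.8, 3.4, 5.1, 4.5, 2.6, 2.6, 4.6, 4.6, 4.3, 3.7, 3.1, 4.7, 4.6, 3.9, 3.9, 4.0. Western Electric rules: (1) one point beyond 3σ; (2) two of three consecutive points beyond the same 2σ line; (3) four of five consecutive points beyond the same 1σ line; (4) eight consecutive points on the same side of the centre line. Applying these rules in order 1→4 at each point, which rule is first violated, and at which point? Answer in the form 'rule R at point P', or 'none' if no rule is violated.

Zone of each point (C = within 1σ̂, B = 1σ̂–2σ̂, A = 2σ̂–3σ̂, * = beyond 3σ̂; sign = side of CL): 1:-C, 2:-B, 3:+B, 4:+C, 5:-A, 6:-A, 7:+C, 8:+C, 9:+C, 10:-C, 11:-B, 12:+C, 13:+C, 14:-C, 15:-C, 16:-C
Rule 2 (two of three consecutive points beyond the same 2σ limit) is satisfied at point 6.

rule 2 at point 6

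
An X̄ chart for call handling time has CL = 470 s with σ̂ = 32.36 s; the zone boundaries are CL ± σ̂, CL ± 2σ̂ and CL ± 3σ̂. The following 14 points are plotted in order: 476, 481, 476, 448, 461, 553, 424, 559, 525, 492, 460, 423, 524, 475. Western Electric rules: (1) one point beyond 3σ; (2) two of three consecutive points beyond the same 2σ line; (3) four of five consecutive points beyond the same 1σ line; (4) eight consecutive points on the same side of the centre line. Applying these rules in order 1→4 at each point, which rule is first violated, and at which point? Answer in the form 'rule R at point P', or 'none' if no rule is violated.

rule 2 at point 8

Zone of each point (C = within 1σ̂, B = 1σ̂–2σ̂, A = 2σ̂–3σ̂, * = beyond 3σ̂; sign = side of CL): 1:+C, 2:+C, 3:+C, 4:-C, 5:-C, 6:+A, 7:-B, 8:+A, 9:+B, 10:+C, 11:-C, 12:-B, 13:+B, 14:+C
Rule 2 (two of three consecutive points beyond the same 2σ limit) is satisfied at point 8.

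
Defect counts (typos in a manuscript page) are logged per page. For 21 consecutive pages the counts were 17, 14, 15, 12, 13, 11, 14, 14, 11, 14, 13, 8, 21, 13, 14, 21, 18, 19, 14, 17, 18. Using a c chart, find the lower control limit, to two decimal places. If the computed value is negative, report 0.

3.26

c̄ = (17 + 14 + 15 + 12 + 13 + 11 + 14 + 14 + 11 + 14 + 13 + 8 + 21 + 13 + 14 + 21 + 18 + 19 + 14 + 17 + 18) / 21 = 311 / 21 = 14.8095
LCL = c̄ − 3√c̄ = 14.8095 − 3 × 3.8483 = 3.2646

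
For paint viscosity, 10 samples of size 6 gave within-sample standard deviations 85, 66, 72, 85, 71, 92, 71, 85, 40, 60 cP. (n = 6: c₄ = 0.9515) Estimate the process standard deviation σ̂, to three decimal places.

76.406

s̄ = (85 + 66 + 72 + 85 + 71 + 92 + 71 + 85 + 40 + 60) / 10 = 72.7000
σ̂ = s̄ / c₄ = 72.7000 / 0.9515 = 76.4057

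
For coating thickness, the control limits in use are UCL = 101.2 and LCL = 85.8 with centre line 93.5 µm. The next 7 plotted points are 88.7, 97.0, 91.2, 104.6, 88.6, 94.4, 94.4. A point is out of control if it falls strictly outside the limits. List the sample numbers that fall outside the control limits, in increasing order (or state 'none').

4

Compare each point to [85.8, 101.2]: sample 4 = 104.6 > UCL.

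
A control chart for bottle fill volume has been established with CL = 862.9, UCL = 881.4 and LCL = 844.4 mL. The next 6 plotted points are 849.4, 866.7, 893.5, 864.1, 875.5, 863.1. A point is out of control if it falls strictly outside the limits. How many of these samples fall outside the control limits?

Compare each point to [844.4, 881.4]: sample 3 = 893.5 > UCL.

1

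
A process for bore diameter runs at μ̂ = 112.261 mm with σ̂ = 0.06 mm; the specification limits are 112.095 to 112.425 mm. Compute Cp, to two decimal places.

Cp = (USL − LSL) / (6σ̂) = (112.425 − 112.095) / (6 × 0.06) = 0.3300 / 0.3600 = 0.9167

0.92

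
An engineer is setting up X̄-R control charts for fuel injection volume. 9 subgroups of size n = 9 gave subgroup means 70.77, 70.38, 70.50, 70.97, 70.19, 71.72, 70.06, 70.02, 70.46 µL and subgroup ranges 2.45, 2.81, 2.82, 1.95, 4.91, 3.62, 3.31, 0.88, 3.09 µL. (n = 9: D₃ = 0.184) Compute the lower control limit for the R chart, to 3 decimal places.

0.528

R̄ = (2.45 + 2.81 + 2.82 + 1.95 + 4.91 + 3.62 + 3.31 + 0.88 + 3.09) / 9 = 25.8400 / 9 = 2.8711
LCL_R = D₃·R̄ = 0.184 × 2.8711 = 0.5283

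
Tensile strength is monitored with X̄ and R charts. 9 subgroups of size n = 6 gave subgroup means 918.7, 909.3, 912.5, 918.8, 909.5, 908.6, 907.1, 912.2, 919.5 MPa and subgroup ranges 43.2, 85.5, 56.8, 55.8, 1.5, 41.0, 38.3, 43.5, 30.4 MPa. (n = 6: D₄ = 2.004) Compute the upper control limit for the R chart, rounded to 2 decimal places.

R̄ = (43.2 + 85.5 + 56.8 + 55.8 + 1.5 + 41.0 + 38.3 + 43.5 + 30.4) / 9 = 396.0000 / 9 = 44.0000
UCL_R = D₄·R̄ = 2.004 × 44.0000 = 88.1760

88.18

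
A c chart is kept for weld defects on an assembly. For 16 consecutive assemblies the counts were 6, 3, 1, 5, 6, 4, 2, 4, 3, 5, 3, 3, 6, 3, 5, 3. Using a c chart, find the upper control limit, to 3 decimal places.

9.781

c̄ = (6 + 3 + 1 + 5 + 6 + 4 + 2 + 4 + 3 + 5 + 3 + 3 + 6 + 3 + 5 + 3) / 16 = 62 / 16 = 3.8750
UCL = c̄ + 3√c̄ = 3.8750 + 3 × √3.8750 = 3.8750 + 3 × 1.9685 = 9.7805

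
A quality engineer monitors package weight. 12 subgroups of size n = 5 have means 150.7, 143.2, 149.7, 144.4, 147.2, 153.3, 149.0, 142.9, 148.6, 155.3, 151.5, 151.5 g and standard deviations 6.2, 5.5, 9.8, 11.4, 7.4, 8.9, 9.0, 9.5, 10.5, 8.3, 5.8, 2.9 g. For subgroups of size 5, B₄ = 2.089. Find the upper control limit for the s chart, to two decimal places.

s̄ = (6.2 + 5.5 + 9.8 + 11.4 + 7.4 + 8.9 + 9.0 + 9.5 + 10.5 + 8.3 + 5.8 + 2.9) / 12 = 7.9333
UCL_s = B₄·s̄ = 2.089 × 7.9333 = 16.5727

16.57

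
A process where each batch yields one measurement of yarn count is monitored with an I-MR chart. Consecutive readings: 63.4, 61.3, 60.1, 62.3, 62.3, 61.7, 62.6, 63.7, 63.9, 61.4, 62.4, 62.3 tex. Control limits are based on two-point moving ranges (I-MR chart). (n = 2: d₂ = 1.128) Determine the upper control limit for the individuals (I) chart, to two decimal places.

65.16

X̄ = (63.4 + 61.3 + 60.1 + 62.3 + 62.3 + 61.7 + 62.6 + 63.7 + 63.9 + 61.4 + 62.4 + 62.3) / 12 = 62.2833
Moving ranges: 2.1, 1.2, 2.2, 0.0, 0.6, 0.9, 1.1, 0.2, 2.5, 1.0, 0.1; M̄R̄ = 11.9000 / 11 = 1.0818
UCL = X̄ + 3·M̄R̄/d₂ = 62.2833 + 3 × 1.0818 / 1.128 = 65.1605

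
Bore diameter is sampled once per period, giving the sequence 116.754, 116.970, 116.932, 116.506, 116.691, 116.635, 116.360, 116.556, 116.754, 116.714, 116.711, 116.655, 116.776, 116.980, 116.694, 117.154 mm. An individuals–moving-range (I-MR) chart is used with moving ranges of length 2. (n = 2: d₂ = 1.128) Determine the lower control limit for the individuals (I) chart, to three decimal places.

X̄ = (116.754 + 116.970 + 116.932 + 116.506 + 116.691 + 116.635 + 116.360 + 116.556 + 116.754 + 116.714 + 116.711 + 116.655 + 116.776 + 116.980 + 116.694 + 117.154) / 16 = 116.7401
Moving ranges: 0.216, 0.038, 0.426, 0.185, 0.056, 0.275, 0.196, 0.198, 0.040, 0.003, 0.056, 0.121, 0.204, 0.286, 0.460; M̄R̄ = 2.7600 / 15 = 0.1840
LCL = X̄ − 3·M̄R̄/d₂ = 116.7401 − 3 × 0.1840 / 1.128 = 116.2508

116.251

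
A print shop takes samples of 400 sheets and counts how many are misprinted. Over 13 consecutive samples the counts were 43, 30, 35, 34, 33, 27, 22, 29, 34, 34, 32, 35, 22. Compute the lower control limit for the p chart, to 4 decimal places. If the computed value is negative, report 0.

p̄ = Σdᵢ / (k·n) = 410 / (13 × 400) = 0.07885
LCL = p̄ − 3·√(p̄(1−p̄)/n) = 0.07885 − 3 × 0.01347 = 0.03842

0.0384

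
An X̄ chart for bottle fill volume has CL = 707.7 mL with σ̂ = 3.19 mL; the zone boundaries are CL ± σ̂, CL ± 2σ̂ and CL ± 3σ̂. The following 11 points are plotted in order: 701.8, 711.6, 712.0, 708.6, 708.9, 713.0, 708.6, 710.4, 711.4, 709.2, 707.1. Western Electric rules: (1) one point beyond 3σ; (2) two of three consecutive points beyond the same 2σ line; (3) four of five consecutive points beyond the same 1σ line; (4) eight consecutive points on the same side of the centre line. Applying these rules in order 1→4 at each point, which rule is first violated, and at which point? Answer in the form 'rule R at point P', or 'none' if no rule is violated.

Zone of each point (C = within 1σ̂, B = 1σ̂–2σ̂, A = 2σ̂–3σ̂, * = beyond 3σ̂; sign = side of CL): 1:-B, 2:+B, 3:+B, 4:+C, 5:+C, 6:+B, 7:+C, 8:+C, 9:+B, 10:+C, 11:-C
Rule 4 (eight consecutive points on the same side of the centre line) is satisfied at point 9.

rule 4 at point 9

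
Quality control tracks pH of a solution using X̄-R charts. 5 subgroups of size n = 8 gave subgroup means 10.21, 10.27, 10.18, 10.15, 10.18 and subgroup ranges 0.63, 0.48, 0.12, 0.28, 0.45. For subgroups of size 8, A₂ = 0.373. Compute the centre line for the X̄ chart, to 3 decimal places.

10.198

X̄̄ = (10.21 + 10.27 + 10.18 + 10.15 + 10.18) / 5 = 50.9900 / 5 = 10.1980
CL = X̄̄ = 10.1980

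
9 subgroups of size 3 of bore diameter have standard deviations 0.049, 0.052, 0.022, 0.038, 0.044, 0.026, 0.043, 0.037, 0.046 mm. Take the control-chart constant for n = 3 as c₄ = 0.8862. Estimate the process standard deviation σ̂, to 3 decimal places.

0.045

s̄ = (0.049 + 0.052 + 0.022 + 0.038 + 0.044 + 0.026 + 0.043 + 0.037 + 0.046) / 9 = 0.0397
σ̂ = s̄ / c₄ = 0.0397 / 0.8862 = 0.0448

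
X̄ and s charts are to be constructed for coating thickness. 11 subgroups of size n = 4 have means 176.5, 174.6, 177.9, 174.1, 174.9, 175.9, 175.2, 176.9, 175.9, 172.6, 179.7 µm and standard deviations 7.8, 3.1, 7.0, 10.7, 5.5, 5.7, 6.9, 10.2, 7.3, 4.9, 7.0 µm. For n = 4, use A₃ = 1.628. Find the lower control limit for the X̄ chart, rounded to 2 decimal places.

164.57

X̄̄ = (176.5 + 174.6 + 177.9 + 174.1 + 174.9 + 175.9 + 175.2 + 176.9 + 175.9 + 172.6 + 179.7) / 11 = 175.8364
s̄ = (7.8 + 3.1 + 7.0 + 10.7 + 5.5 + 5.7 + 6.9 + 10.2 + 7.3 + 4.9 + 7.0) / 11 = 6.9182
LCL = X̄̄ − A₃·s̄ = 175.8364 − 1.628 × 6.9182 = 164.5736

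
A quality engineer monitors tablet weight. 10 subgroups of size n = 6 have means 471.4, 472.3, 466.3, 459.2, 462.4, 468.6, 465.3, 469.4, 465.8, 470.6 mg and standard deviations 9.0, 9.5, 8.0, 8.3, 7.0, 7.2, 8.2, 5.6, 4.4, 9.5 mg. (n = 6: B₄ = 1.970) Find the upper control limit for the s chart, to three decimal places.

s̄ = (9.0 + 9.5 + 8.0 + 8.3 + 7.0 + 7.2 + 8.2 + 5.6 + 4.4 + 9.5) / 10 = 7.6700
UCL_s = B₄·s̄ = 1.970 × 7.6700 = 15.1099

15.110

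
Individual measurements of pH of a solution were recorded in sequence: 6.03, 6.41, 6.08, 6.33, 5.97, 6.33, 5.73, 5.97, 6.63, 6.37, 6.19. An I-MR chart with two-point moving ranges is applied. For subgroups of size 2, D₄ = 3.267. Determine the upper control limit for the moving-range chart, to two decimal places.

Moving ranges: 0.38, 0.33, 0.25, 0.36, 0.36, 0.60, 0.24, 0.66, 0.26, 0.18; M̄R̄ = 3.6200 / 10 = 0.3620
UCL_MR = D₄·M̄R̄ = 3.267 × 0.3620 = 1.1827

1.18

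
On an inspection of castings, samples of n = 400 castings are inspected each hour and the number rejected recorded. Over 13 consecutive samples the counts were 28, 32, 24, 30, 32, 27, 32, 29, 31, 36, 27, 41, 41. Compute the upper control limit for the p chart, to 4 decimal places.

p̄ = Σdᵢ / (k·n) = 410 / (13 × 400) = 0.07885
UCL = p̄ + 3·√(p̄(1−p̄)/n) = 0.07885 + 3 × √(0.07885×0.92115/400) = 0.07885 + 3 × 0.01347 = 0.11927

0.1193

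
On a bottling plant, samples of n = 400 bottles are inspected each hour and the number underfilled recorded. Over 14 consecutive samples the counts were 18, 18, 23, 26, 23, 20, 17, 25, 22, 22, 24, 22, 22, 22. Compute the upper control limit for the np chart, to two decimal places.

p̄ = Σdᵢ / (k·n) = 304 / (14 × 400) = 0.05429
UCL = np̄ + 3·√(np̄(1−p̄)) = 21.7143 + 3 × √(21.7143×0.94571) = 21.7143 + 3 × 4.5316 = 35.3091

35.31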